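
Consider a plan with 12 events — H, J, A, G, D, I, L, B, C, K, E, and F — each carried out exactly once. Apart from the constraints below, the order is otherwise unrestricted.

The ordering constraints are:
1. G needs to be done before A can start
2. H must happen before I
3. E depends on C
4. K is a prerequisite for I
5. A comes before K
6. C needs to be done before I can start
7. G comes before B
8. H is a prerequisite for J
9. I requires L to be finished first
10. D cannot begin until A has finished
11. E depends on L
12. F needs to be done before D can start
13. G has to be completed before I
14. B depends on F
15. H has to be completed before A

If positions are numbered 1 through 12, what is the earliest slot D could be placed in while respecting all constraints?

The events that are forced before D, directly or transitively, are H, A, G, F. That's 4 events.
So at minimum 4 events come before D, putting D no earlier than position 5. That position is achievable by scheduling exactly those predecessors first.

5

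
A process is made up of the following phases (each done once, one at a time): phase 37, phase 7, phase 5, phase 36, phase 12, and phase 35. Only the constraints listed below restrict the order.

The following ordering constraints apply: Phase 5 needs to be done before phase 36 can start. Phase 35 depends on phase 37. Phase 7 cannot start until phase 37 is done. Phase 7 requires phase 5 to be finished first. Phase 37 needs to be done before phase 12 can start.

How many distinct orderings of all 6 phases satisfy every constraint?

70

The phases with no prerequisites are phase 37, phase 5; any of them can be placed first.
Counting all ways to extend the partial order to a total order gives 70.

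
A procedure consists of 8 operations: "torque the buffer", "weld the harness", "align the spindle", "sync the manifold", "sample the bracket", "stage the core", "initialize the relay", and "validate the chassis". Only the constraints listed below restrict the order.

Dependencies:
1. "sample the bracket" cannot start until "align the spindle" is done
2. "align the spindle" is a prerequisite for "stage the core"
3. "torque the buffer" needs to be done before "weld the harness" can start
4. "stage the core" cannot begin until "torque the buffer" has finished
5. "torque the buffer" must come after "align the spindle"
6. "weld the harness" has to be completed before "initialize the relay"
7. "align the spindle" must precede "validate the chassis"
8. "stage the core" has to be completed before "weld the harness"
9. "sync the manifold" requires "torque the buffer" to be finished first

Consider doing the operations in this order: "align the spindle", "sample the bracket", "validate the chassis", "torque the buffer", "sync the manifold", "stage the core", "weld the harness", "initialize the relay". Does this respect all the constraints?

Every stated constraint is respected: "align the spindle" sits at position 1, ahead of "stage the core" at position 6, and each of the other listed pairs likewise has the predecessor earlier in the sequence.

Yes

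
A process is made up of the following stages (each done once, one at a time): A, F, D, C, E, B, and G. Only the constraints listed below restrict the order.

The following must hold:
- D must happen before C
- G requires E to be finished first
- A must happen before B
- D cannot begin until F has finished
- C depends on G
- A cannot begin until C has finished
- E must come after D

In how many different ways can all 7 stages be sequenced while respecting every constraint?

1

F is the only stage with nothing required before it, so every ordering starts there.
Every stage is then forced in turn, so only 1 complete ordering is consistent with the constraints.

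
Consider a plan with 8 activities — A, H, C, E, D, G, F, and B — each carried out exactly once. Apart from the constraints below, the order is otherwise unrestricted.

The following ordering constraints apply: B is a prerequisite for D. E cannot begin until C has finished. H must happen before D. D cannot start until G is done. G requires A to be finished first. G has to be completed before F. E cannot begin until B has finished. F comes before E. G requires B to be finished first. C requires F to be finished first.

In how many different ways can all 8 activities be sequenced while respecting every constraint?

44

3 activities have no prerequisites (A, H, B), so any of them could come first.
Systematically extending each partial ordering one activity at a time and counting, there are 44 complete orderings.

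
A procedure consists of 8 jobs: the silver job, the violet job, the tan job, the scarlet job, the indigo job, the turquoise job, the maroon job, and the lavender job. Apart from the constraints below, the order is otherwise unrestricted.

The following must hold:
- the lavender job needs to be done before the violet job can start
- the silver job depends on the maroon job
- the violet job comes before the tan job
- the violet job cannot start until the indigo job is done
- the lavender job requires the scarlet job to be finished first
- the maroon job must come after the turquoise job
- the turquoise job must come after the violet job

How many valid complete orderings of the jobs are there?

2 jobs have no prerequisites (the scarlet job, the indigo job), so any of them could come first.
Counting all ways to extend the partial order to a total order gives 12.

12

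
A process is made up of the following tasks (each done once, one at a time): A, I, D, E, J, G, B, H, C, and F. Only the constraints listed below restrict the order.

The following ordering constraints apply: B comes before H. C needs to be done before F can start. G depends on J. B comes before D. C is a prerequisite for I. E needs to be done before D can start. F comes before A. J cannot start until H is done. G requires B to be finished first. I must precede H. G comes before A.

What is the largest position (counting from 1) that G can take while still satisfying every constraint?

9

The only task forced after G (directly or by a chain) is A.
So at least 1 task follows G, putting G no later than position 9. That position is achievable by scheduling everything else first.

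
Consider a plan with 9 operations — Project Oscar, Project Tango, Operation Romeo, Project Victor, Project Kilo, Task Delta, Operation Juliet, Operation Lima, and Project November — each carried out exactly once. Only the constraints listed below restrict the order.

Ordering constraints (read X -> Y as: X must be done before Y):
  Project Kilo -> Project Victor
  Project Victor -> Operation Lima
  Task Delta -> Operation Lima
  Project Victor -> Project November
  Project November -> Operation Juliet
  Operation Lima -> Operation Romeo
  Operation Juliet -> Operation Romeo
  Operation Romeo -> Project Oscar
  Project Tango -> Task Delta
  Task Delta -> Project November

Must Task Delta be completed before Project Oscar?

Yes

Chaining the stated constraints: Task Delta → Operation Lima → Operation Romeo → Project Oscar.
Hence Task Delta necessarily comes before Project Oscar.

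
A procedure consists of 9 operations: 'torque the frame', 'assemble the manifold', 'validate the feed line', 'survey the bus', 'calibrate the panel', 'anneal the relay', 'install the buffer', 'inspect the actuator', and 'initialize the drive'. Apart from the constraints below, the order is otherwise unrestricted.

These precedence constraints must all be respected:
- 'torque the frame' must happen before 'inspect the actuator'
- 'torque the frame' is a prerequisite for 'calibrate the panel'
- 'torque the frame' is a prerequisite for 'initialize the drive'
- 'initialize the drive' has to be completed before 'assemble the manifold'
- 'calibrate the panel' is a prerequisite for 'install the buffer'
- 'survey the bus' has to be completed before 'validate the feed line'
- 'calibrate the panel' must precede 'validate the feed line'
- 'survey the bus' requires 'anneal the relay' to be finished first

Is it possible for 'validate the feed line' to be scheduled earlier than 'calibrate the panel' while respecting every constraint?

Following 'calibrate the panel' → 'validate the feed line', 'calibrate the panel' must precede 'validate the feed line' in every valid ordering.
Hence 'validate the feed line' can never be scheduled before 'calibrate the panel'.

No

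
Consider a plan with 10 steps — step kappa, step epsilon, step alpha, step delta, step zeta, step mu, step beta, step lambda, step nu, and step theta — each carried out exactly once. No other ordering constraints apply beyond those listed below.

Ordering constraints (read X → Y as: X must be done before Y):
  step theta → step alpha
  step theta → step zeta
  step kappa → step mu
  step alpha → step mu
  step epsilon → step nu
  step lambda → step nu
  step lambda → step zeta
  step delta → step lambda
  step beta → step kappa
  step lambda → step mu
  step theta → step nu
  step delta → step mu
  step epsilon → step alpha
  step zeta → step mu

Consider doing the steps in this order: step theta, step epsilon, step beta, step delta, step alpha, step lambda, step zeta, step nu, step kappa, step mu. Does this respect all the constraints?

Every stated constraint is respected: step theta sits at position 1, ahead of step nu at position 8, and each of the other listed pairs likewise has the predecessor earlier in the sequence.

Yes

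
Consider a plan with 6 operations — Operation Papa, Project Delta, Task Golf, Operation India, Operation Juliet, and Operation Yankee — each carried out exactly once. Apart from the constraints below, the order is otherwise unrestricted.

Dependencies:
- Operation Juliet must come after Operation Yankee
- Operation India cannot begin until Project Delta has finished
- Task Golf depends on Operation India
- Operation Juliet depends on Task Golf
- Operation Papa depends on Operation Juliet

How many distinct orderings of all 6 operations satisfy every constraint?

The operations with no prerequisites are Project Delta, Operation Yankee; any of them can be placed first.
Counting all ways to extend the partial order to a total order gives 4.

4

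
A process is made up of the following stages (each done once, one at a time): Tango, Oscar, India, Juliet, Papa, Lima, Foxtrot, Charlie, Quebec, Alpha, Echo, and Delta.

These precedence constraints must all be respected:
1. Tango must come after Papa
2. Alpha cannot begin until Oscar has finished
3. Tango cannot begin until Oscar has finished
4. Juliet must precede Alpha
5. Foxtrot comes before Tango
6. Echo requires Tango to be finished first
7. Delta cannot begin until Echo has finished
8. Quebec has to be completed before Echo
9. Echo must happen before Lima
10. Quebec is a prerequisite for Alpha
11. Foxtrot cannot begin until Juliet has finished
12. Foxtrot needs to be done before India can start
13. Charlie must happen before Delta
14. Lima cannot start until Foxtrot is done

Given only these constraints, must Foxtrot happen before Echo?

Yes

Chaining the stated constraints: Foxtrot → Tango → Echo.
So Foxtrot must precede Echo in any valid ordering.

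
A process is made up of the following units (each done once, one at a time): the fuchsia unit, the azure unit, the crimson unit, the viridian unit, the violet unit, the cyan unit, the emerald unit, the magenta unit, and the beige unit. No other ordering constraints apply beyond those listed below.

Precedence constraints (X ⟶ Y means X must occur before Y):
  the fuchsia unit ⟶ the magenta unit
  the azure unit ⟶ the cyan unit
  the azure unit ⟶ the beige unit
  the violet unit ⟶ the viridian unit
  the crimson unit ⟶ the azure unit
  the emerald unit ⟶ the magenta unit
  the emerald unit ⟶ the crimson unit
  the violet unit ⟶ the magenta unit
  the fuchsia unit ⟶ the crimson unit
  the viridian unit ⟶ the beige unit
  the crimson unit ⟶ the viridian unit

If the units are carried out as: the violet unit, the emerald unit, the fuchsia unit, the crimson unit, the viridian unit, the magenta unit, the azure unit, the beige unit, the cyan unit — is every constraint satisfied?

Going through the constraints one by one, each required predecessor appears earlier in the sequence than its dependent — e.g. the violet unit (position 1) is before the magenta unit (position 6), as required.

Yes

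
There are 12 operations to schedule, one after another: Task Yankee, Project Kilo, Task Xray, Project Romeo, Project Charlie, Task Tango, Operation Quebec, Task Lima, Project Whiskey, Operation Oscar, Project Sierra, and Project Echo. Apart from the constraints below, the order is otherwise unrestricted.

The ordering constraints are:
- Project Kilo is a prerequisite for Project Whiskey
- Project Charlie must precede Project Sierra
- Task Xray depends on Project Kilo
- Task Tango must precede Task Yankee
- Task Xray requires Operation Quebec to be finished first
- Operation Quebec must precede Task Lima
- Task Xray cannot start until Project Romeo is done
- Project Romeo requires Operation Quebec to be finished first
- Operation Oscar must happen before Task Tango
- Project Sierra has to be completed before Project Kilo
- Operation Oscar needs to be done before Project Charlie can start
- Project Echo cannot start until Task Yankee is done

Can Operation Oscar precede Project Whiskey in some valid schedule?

Yes

Operation Oscar is actually forced before Project Whiskey by the constraints, so certainly some valid ordering has Operation Oscar first.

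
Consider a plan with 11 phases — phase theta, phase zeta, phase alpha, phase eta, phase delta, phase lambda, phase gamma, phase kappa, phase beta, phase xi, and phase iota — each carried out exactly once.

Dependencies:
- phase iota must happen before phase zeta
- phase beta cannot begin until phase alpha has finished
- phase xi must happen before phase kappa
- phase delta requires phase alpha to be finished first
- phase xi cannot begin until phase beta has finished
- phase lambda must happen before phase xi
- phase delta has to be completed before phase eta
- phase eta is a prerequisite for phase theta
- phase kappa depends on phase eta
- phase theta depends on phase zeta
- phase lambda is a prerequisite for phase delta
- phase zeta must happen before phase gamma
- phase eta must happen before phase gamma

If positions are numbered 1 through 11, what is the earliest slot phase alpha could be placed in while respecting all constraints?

No constraint forces any other phase before phase alpha, so it can be placed first.

1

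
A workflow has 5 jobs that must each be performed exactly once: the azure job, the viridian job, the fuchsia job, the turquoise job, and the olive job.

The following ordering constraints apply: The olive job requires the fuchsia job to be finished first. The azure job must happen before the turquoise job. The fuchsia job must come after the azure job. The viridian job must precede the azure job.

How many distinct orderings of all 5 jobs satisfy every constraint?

3

The viridian job is the only job with nothing required before it, so every ordering starts there.
Systematically extending each partial ordering one job at a time and counting, there are 3 complete orderings.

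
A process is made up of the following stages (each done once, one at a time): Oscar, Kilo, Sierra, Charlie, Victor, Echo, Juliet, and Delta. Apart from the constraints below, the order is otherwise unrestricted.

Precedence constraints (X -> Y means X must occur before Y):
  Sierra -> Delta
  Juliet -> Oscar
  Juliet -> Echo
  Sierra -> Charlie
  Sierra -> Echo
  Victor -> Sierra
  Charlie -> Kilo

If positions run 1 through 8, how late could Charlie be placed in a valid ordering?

7

The only stage forced after Charlie (directly or by a chain) is Kilo.
With 1 mandatory successor out of 8 stages total, the latest slot for Charlie is 8−1 = 7, and it's reachable by doing all non-successors before Charlie.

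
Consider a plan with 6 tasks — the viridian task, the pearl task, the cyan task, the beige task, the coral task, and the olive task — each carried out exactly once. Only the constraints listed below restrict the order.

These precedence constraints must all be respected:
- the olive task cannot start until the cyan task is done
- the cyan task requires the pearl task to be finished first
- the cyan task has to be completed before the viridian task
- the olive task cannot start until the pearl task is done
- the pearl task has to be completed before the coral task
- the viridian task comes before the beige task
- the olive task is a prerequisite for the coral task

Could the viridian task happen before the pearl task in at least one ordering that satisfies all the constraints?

There is a dependency chain the pearl task → the cyan task → the viridian task, so the viridian task always comes after the pearl task.
Hence the viridian task can never be scheduled before the pearl task.

No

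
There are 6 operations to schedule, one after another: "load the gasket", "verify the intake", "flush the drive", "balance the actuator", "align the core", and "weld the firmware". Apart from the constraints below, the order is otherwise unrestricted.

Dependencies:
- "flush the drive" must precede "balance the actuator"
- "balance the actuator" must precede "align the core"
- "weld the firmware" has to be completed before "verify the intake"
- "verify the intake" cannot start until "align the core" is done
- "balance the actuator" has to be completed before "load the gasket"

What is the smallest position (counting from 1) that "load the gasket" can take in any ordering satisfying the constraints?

Every operation that must precede "load the gasket" has to come before it. Tracing all chains that end at "load the gasket", those operations are: "flush the drive", "balance the actuator" — 2 in total.
With 2 mandatory predecessors, the earliest "load the gasket" can sit is position 2+1 = 3, and placing just those 2 first achieves it.

3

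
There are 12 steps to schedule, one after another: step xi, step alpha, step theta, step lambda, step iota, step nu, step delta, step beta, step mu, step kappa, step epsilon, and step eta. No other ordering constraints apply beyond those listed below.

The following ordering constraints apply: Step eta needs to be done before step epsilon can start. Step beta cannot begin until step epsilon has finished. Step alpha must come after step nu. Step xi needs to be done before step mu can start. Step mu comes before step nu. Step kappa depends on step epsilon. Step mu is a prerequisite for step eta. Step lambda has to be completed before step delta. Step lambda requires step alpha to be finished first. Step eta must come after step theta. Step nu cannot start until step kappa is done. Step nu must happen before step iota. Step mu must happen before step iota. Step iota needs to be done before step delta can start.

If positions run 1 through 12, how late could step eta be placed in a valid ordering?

4

Every step that must follow step eta has to come after it. Tracing all chains starting from step eta, those steps are: step alpha, step lambda, step iota, step nu, step delta, step beta, step kappa, step epsilon — 8 in total.
With 8 mandatory successors out of 12 steps total, the latest slot for step eta is 12−8 = 4, and it's reachable by doing all non-successors before step eta.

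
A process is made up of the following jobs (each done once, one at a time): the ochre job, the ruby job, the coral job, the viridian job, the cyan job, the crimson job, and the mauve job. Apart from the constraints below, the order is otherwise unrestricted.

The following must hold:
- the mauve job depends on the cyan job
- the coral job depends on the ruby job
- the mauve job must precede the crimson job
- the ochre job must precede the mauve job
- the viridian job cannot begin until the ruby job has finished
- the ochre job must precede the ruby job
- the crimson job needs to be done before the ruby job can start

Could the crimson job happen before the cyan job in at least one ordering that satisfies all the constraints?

Following the cyan job → the mauve job → the crimson job, the cyan job must precede the crimson job in every valid ordering.
Hence the crimson job can never be scheduled before the cyan job.

No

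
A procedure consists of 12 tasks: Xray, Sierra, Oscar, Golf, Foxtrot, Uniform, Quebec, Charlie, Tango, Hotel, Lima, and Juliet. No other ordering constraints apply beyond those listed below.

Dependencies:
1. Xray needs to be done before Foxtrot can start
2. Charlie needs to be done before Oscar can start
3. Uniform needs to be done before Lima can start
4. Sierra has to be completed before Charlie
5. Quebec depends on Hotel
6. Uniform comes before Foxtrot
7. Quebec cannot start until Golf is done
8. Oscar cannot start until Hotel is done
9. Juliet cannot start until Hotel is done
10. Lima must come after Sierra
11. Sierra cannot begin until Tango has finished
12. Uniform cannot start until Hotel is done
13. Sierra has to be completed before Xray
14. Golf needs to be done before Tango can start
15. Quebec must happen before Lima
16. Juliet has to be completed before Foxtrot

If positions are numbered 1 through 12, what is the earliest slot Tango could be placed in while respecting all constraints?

2

Working backwards through the constraints from Tango, its only required predecessor is Golf.
So at minimum 1 task comes before Tango, putting Tango no earlier than position 2. That position is achievable by scheduling exactly that predecessor first.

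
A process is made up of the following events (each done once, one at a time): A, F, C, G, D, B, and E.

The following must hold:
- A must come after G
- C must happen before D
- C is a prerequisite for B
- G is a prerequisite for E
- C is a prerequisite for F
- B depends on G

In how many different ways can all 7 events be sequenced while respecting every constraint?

The events with no prerequisites are C, G; any of them can be placed first.
Enumerating by repeatedly choosing an available event (one whose prerequisites are all placed) gives 360 distinct complete orderings.

360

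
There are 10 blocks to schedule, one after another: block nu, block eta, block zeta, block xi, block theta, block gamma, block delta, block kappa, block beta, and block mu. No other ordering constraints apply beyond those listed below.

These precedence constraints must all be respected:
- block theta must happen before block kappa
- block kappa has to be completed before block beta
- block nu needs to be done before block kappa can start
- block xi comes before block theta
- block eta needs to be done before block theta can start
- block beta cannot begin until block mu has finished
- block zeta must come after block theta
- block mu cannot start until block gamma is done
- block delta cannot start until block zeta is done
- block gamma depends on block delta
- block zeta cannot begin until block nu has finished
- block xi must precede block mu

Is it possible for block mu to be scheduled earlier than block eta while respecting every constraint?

The constraints give a chain block eta → block theta → block zeta → block delta → block gamma → block mu, which forces block eta before block mu.
So no valid ordering can have block mu before block eta.

No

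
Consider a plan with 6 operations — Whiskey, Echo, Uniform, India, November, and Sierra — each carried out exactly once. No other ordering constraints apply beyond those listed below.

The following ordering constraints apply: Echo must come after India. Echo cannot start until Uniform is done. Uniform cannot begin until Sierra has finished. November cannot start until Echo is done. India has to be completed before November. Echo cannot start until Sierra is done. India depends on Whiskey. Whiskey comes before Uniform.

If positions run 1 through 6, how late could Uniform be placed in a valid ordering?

4

The operations that are forced after Uniform, directly or by a chain of constraints, are Echo, November. That's 2 operations.
With 2 mandatory successors out of 6 operations total, the latest slot for Uniform is 6−2 = 4, and it's reachable by doing all non-successors before Uniform.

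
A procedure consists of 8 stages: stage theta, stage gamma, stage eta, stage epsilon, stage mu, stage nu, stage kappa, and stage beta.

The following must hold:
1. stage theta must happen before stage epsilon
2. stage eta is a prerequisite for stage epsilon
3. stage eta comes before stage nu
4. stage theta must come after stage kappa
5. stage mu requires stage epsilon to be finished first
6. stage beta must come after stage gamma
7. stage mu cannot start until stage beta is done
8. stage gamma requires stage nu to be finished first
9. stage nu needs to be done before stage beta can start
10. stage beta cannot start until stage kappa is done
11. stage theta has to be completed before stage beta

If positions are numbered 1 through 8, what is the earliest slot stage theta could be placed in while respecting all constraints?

The only stage forced before stage theta (directly or transitively) is stage kappa.
So at minimum 1 stage comes before stage theta, putting stage theta no earlier than position 2. That position is achievable by scheduling exactly that predecessor first.

2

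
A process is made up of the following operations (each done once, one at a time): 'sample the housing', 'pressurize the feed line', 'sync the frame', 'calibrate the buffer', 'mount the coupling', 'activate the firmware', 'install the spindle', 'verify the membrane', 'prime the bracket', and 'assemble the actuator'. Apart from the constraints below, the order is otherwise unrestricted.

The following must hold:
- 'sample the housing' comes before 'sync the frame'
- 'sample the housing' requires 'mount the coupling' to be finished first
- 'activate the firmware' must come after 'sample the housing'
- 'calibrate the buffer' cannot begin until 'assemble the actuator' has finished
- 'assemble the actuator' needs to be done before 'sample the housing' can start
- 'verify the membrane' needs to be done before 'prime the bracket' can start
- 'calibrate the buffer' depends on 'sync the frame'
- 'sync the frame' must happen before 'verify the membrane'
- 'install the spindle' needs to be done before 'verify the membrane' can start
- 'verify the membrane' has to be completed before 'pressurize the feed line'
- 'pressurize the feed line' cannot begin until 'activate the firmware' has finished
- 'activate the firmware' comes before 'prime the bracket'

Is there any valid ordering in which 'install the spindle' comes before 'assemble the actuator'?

Yes

The constraints leave 'install the spindle' and 'assemble the actuator' unordered relative to each other; nothing requires 'assemble the actuator' earlier.
That means at least one valid schedule has 'install the spindle' before 'assemble the actuator'.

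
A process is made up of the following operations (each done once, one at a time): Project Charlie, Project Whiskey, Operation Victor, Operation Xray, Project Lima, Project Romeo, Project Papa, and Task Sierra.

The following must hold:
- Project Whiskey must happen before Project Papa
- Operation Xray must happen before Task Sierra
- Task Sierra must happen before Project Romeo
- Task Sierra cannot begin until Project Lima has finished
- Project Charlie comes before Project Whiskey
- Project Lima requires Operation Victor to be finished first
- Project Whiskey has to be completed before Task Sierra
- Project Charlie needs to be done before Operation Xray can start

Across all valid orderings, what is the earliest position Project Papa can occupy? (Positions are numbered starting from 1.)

3

Every operation that must precede Project Papa has to come before it. Tracing all chains that end at Project Papa, those operations are: Project Charlie, Project Whiskey — 2 in total.
With 2 mandatory predecessors, the earliest Project Papa can sit is position 2+1 = 3, and placing just those 2 first achieves it.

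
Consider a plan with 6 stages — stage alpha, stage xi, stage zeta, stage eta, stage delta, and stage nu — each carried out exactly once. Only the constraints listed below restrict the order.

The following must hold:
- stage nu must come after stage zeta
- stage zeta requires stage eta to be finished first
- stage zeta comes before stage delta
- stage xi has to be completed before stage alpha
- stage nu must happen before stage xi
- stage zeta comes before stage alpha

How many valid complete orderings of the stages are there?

Only stage eta has no prerequisites, so it must go first.
Counting all ways to extend the partial order to a total order gives 4.

4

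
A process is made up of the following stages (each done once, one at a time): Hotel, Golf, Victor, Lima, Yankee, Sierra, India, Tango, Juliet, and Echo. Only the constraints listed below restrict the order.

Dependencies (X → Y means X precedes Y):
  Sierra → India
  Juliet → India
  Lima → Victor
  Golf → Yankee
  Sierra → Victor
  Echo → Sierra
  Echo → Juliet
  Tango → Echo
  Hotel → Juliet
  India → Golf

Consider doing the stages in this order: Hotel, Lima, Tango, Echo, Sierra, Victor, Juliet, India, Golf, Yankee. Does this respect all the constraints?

Every stated constraint is respected: Hotel sits at position 1, ahead of Juliet at position 7, and each of the other listed pairs likewise has the predecessor earlier in the sequence.

Yes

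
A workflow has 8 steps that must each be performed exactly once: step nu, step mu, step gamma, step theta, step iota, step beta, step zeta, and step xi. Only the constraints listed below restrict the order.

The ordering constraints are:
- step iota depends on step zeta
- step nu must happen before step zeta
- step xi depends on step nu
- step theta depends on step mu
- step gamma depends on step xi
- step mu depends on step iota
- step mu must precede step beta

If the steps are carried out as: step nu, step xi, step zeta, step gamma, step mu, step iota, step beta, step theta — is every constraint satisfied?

In the proposed order, step mu appears before step iota.
Since step iota is required before step mu, the ordering is invalid.

No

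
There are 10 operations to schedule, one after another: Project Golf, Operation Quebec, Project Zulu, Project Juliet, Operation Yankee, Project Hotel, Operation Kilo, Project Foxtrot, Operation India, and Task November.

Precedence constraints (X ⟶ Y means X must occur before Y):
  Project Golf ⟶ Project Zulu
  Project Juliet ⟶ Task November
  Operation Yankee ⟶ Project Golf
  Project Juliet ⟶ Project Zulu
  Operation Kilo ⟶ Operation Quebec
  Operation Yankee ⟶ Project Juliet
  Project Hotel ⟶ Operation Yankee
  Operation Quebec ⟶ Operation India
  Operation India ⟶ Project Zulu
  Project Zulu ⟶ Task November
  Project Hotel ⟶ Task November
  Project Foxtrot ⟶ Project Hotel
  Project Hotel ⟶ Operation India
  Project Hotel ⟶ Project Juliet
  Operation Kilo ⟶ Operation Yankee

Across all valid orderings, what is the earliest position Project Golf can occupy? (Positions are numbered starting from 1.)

The operations that are forced before Project Golf, directly or transitively, are Operation Yankee, Project Hotel, Operation Kilo, Project Foxtrot. That's 4 operations.
So at minimum 4 operations come before Project Golf, putting Project Golf no earlier than position 5. That position is achievable by scheduling exactly those predecessors first.

5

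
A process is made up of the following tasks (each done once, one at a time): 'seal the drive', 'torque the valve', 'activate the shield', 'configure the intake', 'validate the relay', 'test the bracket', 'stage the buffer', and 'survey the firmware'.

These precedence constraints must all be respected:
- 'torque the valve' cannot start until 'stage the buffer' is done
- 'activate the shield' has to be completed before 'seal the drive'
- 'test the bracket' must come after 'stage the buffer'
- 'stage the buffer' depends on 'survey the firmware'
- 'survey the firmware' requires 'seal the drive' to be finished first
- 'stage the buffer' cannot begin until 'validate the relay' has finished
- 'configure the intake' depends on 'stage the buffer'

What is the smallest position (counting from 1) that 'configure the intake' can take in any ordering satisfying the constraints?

The tasks that are forced before 'configure the intake', directly or transitively, are 'seal the drive', 'activate the shield', 'validate the relay', 'stage the buffer', 'survey the firmware'. That's 5 tasks.
With 5 mandatory predecessors, the earliest 'configure the intake' can sit is position 5+1 = 6, and placing just those 5 first achieves it.

6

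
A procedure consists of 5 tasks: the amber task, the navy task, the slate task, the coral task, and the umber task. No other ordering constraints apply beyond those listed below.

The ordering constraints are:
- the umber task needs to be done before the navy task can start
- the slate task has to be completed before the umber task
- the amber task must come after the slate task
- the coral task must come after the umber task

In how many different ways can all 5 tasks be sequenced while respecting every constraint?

Only the slate task has no prerequisites, so it must go first.
Counting all ways to extend the partial order to a total order gives 8.

8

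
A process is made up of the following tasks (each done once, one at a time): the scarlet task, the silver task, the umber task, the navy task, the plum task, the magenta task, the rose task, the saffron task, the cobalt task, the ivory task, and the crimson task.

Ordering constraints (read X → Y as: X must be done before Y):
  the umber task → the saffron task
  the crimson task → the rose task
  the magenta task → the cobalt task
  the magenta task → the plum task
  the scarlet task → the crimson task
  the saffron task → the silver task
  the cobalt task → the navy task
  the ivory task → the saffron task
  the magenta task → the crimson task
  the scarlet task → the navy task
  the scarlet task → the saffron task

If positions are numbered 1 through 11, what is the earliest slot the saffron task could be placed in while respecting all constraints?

4

The tasks that are forced before the saffron task, directly or transitively, are the scarlet task, the umber task, the ivory task. That's 3 tasks.
With 3 mandatory predecessors, the earliest the saffron task can sit is position 3+1 = 4, and placing just those 3 first achieves it.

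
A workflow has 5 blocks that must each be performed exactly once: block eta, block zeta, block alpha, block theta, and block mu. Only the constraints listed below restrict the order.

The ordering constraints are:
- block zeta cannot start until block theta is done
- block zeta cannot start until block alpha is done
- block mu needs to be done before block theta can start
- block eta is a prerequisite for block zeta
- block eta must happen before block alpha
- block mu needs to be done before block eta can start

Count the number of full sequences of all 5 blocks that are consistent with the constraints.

Block mu is the only block with nothing required before it, so every ordering starts there.
Enumerating by repeatedly choosing an available block (one whose prerequisites are all placed) gives 3 distinct complete orderings.

3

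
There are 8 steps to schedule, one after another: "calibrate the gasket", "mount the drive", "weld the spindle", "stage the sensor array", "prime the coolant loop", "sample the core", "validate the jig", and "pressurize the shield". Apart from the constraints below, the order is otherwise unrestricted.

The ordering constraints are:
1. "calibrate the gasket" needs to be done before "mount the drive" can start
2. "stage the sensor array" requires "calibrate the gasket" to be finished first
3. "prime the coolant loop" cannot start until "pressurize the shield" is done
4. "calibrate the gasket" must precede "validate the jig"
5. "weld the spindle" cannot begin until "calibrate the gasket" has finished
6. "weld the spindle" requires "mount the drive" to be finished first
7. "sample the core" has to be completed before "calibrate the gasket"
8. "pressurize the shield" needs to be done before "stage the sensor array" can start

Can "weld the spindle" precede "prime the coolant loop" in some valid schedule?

Yes

Nothing in the constraints forces "prime the coolant loop" before "weld the spindle" — there is no chain from "prime the coolant loop" to "weld the spindle".
So a valid ordering placing "weld the spindle" earlier than "prime the coolant loop" exists.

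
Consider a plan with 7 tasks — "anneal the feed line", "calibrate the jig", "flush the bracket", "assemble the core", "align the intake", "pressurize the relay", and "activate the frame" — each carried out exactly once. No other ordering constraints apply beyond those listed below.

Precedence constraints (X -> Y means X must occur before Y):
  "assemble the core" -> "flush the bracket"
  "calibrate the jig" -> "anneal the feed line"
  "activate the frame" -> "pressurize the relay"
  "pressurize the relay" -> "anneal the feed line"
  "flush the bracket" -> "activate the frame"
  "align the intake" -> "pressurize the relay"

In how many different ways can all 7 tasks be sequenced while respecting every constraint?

24

The tasks with no prerequisites are "calibrate the jig", "assemble the core", "align the intake"; any of them can be placed first.
Counting all ways to extend the partial order to a total order gives 24.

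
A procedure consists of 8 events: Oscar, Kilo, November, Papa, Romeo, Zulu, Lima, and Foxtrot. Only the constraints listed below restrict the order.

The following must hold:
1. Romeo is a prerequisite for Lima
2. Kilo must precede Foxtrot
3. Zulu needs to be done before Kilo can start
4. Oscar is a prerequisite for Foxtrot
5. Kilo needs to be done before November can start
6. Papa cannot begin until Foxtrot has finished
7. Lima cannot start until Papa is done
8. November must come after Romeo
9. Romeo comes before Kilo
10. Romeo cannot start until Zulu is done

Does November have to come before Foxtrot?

No

Nothing in the constraints links November and Foxtrot; they are unordered relative to each other.
There exist valid orderings with Foxtrot before November, so November is not required to come first.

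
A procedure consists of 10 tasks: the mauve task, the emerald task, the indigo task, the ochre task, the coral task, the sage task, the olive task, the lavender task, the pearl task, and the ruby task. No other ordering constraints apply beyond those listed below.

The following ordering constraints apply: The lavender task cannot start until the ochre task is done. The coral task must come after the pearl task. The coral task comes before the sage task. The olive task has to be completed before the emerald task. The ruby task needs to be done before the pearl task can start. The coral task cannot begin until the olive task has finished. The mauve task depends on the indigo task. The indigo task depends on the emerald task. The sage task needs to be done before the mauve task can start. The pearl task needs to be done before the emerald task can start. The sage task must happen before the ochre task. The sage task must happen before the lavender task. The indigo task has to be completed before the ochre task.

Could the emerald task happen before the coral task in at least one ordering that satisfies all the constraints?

The constraints leave the emerald task and the coral task unordered relative to each other; nothing requires the coral task earlier.
So a valid ordering placing the emerald task earlier than the coral task exists.

Yes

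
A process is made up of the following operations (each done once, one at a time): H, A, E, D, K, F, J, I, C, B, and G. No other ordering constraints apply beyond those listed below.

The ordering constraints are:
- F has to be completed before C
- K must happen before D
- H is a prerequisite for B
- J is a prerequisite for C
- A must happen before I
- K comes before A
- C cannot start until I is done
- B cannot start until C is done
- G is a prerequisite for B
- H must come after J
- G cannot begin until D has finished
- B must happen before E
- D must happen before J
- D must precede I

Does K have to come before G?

Tracing the constraints gives a chain: K → D → G.
Hence K necessarily comes before G.

Yes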